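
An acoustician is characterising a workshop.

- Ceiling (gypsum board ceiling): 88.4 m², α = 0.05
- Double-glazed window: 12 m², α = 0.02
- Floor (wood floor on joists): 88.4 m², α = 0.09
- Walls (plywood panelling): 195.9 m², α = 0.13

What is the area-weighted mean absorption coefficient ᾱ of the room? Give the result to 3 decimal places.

0.099

S = Σ Sᵢ = 88.4 + 12 + 88.4 + 195.9 = 384.7 m².
Σ(Sᵢαᵢ) = 88.4*0.05 + 12*0.02 + 88.4*0.09 + 195.9*0.13 = 38.083.
ᾱ = 38.083 / 384.7 = 0.099.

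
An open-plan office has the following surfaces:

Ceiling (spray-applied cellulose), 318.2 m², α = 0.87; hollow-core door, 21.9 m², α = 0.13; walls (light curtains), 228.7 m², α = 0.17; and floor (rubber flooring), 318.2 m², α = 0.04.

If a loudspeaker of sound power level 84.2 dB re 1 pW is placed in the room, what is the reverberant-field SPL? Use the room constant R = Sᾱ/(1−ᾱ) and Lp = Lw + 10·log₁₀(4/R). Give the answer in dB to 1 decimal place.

Σ(Sᵢαᵢ) = 318.2×0.87 + 21.9×0.13 + 228.7×0.17 + 318.2×0.04 = 331.288; total area S = 887.0 m².
ᾱ = 331.288/887.0 = 0.3735; R = Sᾱ/(1−ᾱ) = 331.288/(1−0.3735) = 528.792 m².
Lp = 84.2 + 10·log₁₀(4/528.792) = 84.2 + (-21.21) = 63.0 dB.

63.0 dB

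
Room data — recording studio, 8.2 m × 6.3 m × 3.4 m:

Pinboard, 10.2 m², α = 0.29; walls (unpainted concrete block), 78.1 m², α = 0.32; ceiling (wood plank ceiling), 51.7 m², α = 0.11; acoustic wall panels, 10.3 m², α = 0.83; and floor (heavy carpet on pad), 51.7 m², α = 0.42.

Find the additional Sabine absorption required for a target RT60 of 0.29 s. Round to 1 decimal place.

Summing Sᵢαᵢ: 2.958 + 24.992 + 5.687 + 8.549 + 21.714 → A₁ = 63.900 sabins.
Target A₂ = 0.161·175.644/0.29 = 97.513 sabins (V = 175.644 m³).
ΔA = A₂ − A₁ = 97.513 − 63.900 = 33.6 sabins.

33.6 sabins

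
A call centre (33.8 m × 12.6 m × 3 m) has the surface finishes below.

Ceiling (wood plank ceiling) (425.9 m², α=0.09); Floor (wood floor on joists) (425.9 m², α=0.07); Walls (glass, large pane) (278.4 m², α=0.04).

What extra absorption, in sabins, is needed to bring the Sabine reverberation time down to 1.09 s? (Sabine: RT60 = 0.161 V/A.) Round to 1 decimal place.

Summing Sᵢαᵢ: 38.331 + 29.813 + 11.136 → A₁ = 79.280 sabins.
For T = 1.09 s, need A₂ = 0.161·V/T = 0.161·1277.64/1.09 = 188.716 sabins.
Additional absorption ΔA = 188.716 − 79.280 = 109.4 sabins.

109.4 sabins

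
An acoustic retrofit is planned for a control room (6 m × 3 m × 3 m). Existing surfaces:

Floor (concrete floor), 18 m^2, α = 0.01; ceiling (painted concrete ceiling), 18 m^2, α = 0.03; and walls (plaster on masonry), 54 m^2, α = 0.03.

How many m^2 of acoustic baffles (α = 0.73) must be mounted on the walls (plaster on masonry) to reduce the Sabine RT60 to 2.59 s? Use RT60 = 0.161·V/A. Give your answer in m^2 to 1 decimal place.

Equivalent absorption area: A₁ = 18×0.01 + 18×0.03 + 54×0.03 = 2.340 m^2.
Required A₂ = 0.161·54/2.59 = 3.357 sabins.
ΔA needed = 3.357 − 2.340 = 1.017 sabins.
Net gain per m^2: Δα = 0.73 − 0.03 = 0.70.
Panel area = 1.017 / 0.70 = 1.5 m^2.

1.5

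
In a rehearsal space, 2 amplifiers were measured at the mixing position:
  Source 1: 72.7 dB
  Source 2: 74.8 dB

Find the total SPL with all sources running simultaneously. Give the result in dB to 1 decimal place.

Σ 10^(Lᵢ/10) = 4.882e+07.
L_total = 10·log₁₀(4.882e+07) = 76.9 dB.

76.9 dB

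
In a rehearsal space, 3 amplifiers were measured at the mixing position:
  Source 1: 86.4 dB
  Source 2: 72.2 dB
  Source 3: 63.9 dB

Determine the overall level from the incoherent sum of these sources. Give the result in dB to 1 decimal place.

Σ 10^(Lᵢ/10) = 4.556e+08.
Back to dB: 10·log₁₀ Σ = 86.6 dB.

86.6 dB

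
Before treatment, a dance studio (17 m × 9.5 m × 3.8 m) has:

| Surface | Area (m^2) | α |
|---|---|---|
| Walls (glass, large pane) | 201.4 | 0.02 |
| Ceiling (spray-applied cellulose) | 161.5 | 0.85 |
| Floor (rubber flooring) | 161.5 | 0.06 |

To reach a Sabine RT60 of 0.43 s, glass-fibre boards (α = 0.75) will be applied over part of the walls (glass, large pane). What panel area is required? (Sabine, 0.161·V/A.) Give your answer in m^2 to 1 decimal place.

107.9

Equivalent absorption area: A₁ = 201.4·0.02 + 161.5·0.85 + 161.5·0.06 = 150.993 m^2.
V = 613.7 m³. Target absorption A₂ = 0.161 × 613.7 / 0.43 = 229.781 sabins.
Absorption to add: 229.781 − 150.993 = 78.788 sabins.
Each m^2 of panel replacing the walls (glass, large pane) adds (0.75 − 0.02) = 0.73 sabins.
Panel area = 78.788 / 0.73 = 107.9 m^2.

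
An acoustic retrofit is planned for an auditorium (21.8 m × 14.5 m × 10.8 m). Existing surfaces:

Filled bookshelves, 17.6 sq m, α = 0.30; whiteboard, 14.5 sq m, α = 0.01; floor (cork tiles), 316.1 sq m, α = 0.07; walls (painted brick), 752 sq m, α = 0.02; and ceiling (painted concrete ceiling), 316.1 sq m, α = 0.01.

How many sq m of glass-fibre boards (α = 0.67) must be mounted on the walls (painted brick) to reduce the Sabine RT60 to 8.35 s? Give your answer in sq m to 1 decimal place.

30.9

Equivalent absorption area: A₁ = 17.6*0.30 + 14.5*0.01 + 316.1*0.07 + 752*0.02 + 316.1*0.01 = 45.753 sq m.
V = 3413.88 m³. Target absorption A₂ = 0.161 × 3413.88 / 8.35 = 65.825 sabins.
ΔA needed = 65.825 − 45.753 = 20.072 sabins.
Net gain per sq m: Δα = 0.67 − 0.02 = 0.65.
Area = ΔA/Δα = 20.072/0.65 = 30.9 sq m.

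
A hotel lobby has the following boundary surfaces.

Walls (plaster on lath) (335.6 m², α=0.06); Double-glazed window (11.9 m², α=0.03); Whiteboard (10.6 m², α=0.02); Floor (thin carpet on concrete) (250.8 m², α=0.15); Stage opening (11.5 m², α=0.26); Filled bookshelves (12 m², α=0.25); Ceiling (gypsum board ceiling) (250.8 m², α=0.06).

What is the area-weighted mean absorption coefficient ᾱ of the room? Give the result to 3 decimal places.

0.090

Total surface area S = 883.2 m².
A = 335.6*0.06 + 11.9*0.03 + 10.6*0.02 + 250.8*0.15 + 11.5*0.26 + 12*0.25 + 250.8*0.06 = 79.363 sabins.
ᾱ = A/S = 0.090.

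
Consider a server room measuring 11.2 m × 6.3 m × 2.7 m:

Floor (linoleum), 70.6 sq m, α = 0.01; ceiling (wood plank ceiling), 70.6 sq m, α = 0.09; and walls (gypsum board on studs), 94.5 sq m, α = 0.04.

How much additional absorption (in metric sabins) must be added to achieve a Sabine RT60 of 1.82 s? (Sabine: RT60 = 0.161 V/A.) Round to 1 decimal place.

Summing Sᵢαᵢ: 0.706 + 6.354 + 3.780 → A₁ = 10.840 sabins.
Target A₂ = 0.161·190.512/1.82 = 16.853 sabins (V = 190.512 m³).
ΔA = A₂ − A₁ = 16.853 − 10.840 = 6.0 sabins.

6.0 sabins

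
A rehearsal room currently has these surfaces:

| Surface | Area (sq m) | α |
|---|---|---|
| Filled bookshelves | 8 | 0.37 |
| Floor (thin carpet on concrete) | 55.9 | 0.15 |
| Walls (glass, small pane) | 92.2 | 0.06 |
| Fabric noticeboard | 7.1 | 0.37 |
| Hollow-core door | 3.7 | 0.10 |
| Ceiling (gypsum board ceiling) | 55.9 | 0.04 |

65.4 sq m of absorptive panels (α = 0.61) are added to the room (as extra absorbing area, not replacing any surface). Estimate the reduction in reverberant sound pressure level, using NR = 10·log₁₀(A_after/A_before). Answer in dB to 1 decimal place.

Summing Sᵢαᵢ: 2.960 + 8.385 + 5.532 + 2.627 + 0.370 + 2.236 → A_before = 22.110 sabins.
Added absorption = 65.4 × 0.61 = 39.894 sabins.
A_after = 22.110 + 39.894 = 62.004 sabins.
NR = 10·log₁₀(62.004/22.110) = 4.5 dB.

4.5 dB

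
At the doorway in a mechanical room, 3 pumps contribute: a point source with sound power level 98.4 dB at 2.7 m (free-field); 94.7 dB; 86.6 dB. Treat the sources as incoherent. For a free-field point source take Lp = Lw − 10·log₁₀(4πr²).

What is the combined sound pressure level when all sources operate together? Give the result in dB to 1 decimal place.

Source at 2.7 m: Lp = 98.4 − 10·log₁₀(4π·2.7²) = 98.4 − 10·log₁₀(91.609) = 78.8 dB.
Converting to relative power and adding: 10^(78.8/10) + 10^(94.7/10) + 10^(86.6/10) = 3.484e+09.
Combined level = 10 log₁₀(3.484e+09) = 95.4 dB.

95.4 dB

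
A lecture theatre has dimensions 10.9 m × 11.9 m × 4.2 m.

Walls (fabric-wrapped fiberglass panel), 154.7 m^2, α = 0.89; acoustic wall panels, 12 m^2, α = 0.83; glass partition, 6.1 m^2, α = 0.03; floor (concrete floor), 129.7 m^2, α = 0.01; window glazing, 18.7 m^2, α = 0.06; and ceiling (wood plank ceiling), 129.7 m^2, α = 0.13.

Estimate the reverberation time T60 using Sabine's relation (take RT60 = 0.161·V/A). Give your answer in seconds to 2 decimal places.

0.52 seconds

A = Σ Sᵢαᵢ = 154.7*0.89 + 12*0.83 + 6.1*0.03 + 129.7*0.01 + 18.7*0.06 + 129.7*0.13 = 167.106 sabins.
Room volume: 544.782 m³.
Sabine: RT60 = 0.161 × 544.782 / 167.106 = 0.52 s.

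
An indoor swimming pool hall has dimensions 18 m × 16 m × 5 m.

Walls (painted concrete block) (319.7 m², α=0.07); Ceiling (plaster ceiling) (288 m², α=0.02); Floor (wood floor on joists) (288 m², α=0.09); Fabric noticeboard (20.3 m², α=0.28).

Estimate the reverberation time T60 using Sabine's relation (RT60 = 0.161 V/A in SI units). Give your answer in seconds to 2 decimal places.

Summing Sᵢαᵢ: 22.379 + 5.760 + 25.920 + 5.684 → A = 59.743 sabins.
V = 18·16·5 = 1440 m³.
T = 0.161 V/A = 0.161·1440/59.743 = 3.88 s.

3.88 s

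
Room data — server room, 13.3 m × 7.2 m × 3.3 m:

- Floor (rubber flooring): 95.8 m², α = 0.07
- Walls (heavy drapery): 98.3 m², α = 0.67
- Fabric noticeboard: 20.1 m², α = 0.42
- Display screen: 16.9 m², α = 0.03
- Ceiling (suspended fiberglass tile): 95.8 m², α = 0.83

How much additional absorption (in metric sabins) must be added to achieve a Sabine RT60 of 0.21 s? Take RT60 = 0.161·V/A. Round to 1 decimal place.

Equivalent absorption area: A₁ = 95.8·0.07 + 98.3·0.67 + 20.1·0.42 + 16.9·0.03 + 95.8·0.83 = 161.030 m².
V = 316.008 m³. Required absorption A₂ = 0.161 × 316.008 / 0.21 = 242.273 sabins.
ΔA = A₂ − A₁ = 242.273 − 161.030 = 81.2 sabins.

81.2 sabins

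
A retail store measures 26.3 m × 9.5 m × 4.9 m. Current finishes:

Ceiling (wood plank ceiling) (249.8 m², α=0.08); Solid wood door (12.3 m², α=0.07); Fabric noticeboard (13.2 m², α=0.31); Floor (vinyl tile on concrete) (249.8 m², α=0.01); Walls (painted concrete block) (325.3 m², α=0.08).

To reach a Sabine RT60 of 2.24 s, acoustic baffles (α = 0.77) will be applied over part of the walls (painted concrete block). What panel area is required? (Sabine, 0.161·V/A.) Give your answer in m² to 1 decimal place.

A₁ = Σ Sᵢαᵢ = 249.8*0.08 + 12.3*0.07 + 13.2*0.31 + 249.8*0.01 + 325.3*0.08 = 53.459 sabins.
V = 1224.265 m³. Target absorption A₂ = 0.161 × 1224.265 / 2.24 = 87.994 sabins.
ΔA needed = 87.994 − 53.459 = 34.535 sabins.
Net gain per m²: Δα = 0.77 − 0.08 = 0.69.
Panel area = 34.535 / 0.69 = 50.1 m².

50.1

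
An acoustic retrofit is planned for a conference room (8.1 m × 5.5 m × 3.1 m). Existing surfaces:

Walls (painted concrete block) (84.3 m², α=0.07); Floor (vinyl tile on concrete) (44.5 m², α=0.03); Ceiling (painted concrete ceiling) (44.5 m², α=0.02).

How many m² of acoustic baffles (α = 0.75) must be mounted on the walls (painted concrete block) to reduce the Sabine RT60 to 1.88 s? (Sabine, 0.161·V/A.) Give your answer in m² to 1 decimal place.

Total absorption A₁ = 84.3*0.07 + 44.5*0.03 + 44.5*0.02
  = 5.901 + 1.335 + 0.890 = 8.126 m² sabins.
Required A₂ = 0.161·138.105/1.88 = 11.827 sabins.
Absorption to add: 11.827 − 8.126 = 3.701 sabins.
Net gain per m²: Δα = 0.75 − 0.07 = 0.68.
Area = ΔA/Δα = 3.701/0.68 = 5.4 m².

5.4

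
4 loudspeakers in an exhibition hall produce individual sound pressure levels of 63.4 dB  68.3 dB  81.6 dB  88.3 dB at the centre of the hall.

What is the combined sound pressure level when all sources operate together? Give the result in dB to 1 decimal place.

89.2 dB

Σ 10^(Lᵢ/10) = 8.296e+08.
Back to dB: 10·log₁₀ Σ = 89.2 dB.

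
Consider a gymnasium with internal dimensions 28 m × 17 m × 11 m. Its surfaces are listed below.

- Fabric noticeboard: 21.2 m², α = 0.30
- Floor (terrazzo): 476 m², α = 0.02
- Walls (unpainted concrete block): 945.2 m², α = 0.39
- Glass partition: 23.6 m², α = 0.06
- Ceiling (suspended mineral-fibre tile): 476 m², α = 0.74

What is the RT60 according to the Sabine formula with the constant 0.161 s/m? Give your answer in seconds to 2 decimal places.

Equivalent absorption area: A = 21.2·0.30 + 476·0.02 + 945.2·0.39 + 23.6·0.06 + 476·0.74 = 738.164 m².
Room volume: 5236 m³.
RT60 = 0.161 · V / A = 0.161 × 5236 / 738.164 = 1.14 s.

1.14 seconds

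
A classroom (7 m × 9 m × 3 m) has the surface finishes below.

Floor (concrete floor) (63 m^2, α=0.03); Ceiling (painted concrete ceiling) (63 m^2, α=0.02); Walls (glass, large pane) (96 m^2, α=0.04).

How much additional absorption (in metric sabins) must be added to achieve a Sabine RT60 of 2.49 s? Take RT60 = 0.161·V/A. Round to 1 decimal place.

Equivalent absorption area: A₁ = 63*0.03 + 63*0.02 + 96*0.04 = 6.990 m^2.
For T = 2.49 s, need A₂ = 0.161·V/T = 0.161·189/2.49 = 12.220 sabins.
Shortfall: 12.220 − 6.990 = 5.2 sabins.

5.2 sabins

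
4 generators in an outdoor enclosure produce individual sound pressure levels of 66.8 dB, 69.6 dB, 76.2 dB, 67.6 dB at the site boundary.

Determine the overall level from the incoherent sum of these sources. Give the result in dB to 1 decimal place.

Sum in the linear (power) domain: Σ 10^(Lᵢ/10) = 10^(66.8/10) + 10^(69.6/10) + 10^(76.2/10) + 10^(67.6/10) = 6.135e+07.
Combined level = 10 log₁₀(6.135e+07) = 77.9 dB.

77.9 dB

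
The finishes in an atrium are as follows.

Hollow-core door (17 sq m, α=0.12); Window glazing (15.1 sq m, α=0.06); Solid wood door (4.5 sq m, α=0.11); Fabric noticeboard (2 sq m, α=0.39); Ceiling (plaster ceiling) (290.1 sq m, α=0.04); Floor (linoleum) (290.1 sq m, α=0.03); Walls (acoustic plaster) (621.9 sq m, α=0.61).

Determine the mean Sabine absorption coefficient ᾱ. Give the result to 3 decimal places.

S = Σ Sᵢ = 17 + 15.1 + 4.5 + 2 + 290.1 + 290.1 + 621.9 = 1240.7 sq m.
Weighted sum Σ Sα = 403.887.
ᾱ = A/S = 0.326.

0.326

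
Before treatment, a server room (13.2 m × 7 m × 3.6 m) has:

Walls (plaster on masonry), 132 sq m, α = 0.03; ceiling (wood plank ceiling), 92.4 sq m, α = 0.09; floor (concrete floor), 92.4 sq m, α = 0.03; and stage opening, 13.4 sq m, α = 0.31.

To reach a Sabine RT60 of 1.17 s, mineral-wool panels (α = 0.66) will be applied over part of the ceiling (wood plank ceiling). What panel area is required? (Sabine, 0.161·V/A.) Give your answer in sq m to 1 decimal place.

46.6

Summing Sᵢαᵢ: 3.960 + 8.316 + 2.772 + 4.154 → A₁ = 19.202 sabins.
Required A₂ = 0.161·332.64/1.17 = 45.774 sabins.
Absorption to add: 45.774 − 19.202 = 26.572 sabins.
Net gain per sq m: Δα = 0.66 − 0.09 = 0.57.
Area = ΔA/Δα = 26.572/0.57 = 46.6 sq m.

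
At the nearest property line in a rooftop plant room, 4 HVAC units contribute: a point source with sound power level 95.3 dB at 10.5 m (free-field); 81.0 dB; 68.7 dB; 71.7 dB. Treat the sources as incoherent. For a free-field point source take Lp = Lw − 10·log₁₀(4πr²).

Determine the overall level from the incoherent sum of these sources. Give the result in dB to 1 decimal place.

81.8 dB

Source at 10.5 m: Lp = 95.3 − 10·log₁₀(4π·10.5²) = 95.3 − 10·log₁₀(1385.442) = 63.9 dB.
Converting to relative power and adding: 10^(63.9/10) + 10^(81.0/10) + 10^(68.7/10) + 10^(71.7/10) = 1.506e+08.
Combined level = 10 log₁₀(1.506e+08) = 81.8 dB.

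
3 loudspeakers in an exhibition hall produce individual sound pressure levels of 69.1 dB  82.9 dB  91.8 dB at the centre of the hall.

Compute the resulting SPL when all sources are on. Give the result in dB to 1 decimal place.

Σ 10^(Lᵢ/10) = 1.717e+09.
Back to dB: 10·log₁₀ Σ = 92.3 dB.

92.3 dB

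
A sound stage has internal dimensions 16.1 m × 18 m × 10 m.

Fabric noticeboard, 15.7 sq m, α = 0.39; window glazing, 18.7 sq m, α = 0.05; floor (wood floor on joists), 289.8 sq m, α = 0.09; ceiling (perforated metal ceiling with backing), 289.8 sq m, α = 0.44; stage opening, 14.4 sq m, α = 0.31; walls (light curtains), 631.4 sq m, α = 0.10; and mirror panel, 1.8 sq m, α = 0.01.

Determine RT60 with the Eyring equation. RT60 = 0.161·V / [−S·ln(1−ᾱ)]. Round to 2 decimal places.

Total surface area S = 15.7 + 18.7 + 289.8 + 289.8 + 14.4 + 631.4 + 1.8 = 1261.6 sq m.
Absorption A = 15.7×0.39 + 18.7×0.05 + 289.8×0.09 + 289.8×0.44 + 14.4×0.31 + 631.4×0.10 + 1.8×0.01 = 228.274 sabins.
Mean coefficient ᾱ = A/S = 0.1809.
Eyring denominator: −S ln(1−ᾱ) = 251.751.
V = 16.1 × 18 × 10 = 2898 m³.
RT60 = 0.161 × 2898 / 251.751 = 1.85 s.

1.85 sec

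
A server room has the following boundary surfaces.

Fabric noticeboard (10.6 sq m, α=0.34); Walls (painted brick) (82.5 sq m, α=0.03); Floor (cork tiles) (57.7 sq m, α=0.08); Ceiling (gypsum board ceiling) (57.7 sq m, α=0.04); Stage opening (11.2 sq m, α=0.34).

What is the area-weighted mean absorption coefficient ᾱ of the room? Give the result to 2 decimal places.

0.08

Total surface area S = 219.7 sq m.
Weighted sum Σ Sα = 16.811.
ᾱ = A/S = 0.08.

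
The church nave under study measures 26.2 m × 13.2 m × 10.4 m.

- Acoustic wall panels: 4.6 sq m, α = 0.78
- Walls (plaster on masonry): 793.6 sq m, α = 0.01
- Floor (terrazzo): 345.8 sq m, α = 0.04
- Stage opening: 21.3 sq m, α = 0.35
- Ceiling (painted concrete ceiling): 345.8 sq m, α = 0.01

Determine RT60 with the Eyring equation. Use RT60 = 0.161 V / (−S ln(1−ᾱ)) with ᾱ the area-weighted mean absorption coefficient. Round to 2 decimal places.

Total surface area S = 4.6 + 793.6 + 345.8 + 21.3 + 345.8 = 1511.1 sq m.
Absorption A = 4.6×0.78 + 793.6×0.01 + 345.8×0.04 + 21.3×0.35 + 345.8×0.01 = 36.269 sabins.
ᾱ = 36.269 / 1511.1 = 0.0240.
Eyring denominator: −S ln(1−ᾱ) = 36.709.
V = 26.2 × 13.2 × 10.4 = 3596.736 m³.
T = 0.161·V/[−S·ln(1−ᾱ)] = 0.161·3596.736/36.709 = 15.77 s.

15.77 sec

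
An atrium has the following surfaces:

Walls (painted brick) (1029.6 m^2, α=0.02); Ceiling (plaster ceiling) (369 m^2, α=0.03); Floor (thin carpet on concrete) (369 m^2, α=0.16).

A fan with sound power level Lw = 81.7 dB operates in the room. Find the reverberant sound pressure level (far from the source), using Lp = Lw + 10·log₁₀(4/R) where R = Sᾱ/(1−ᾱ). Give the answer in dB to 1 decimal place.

67.9 dB

Σ(Sᵢαᵢ) = 1029.6·0.02 + 369·0.03 + 369·0.16 = 90.702; total area S = 1767.6 m^2.
ᾱ = 0.0513, so room constant R = A/(1−ᾱ) = 95.607 m^2.
Lp = Lw + 10 log₁₀(4/R) = 81.7 -13.78 = 67.9 dB.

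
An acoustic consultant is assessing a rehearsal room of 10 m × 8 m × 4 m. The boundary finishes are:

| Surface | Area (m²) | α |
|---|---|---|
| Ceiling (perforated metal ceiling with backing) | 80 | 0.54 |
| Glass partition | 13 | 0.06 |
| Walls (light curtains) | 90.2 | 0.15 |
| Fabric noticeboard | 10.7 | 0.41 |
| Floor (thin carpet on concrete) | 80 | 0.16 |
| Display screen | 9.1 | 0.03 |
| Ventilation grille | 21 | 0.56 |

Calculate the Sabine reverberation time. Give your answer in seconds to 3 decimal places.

A = Σ Sᵢαᵢ = 80*0.54 + 13*0.06 + 90.2*0.15 + 10.7*0.41 + 80*0.16 + 9.1*0.03 + 21*0.56 = 86.730 sabins.
V = 10·8·4 = 320 m³.
RT60 = 0.161 · V / A = 0.161 × 320 / 86.730 = 0.594 s.

0.594 s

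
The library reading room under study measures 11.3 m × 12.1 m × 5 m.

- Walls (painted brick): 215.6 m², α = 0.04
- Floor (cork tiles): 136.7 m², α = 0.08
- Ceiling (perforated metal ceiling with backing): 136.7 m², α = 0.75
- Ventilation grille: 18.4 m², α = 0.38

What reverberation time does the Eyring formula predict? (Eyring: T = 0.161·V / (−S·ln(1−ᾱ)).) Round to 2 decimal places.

Total surface area S = 215.6 + 136.7 + 136.7 + 18.4 = 507.4 m².
Σ(Sᵢαᵢ) = 215.6·0.04 + 136.7·0.08 + 136.7·0.75 + 18.4·0.38 = 129.077.
Mean coefficient ᾱ = A/S = 0.2544.
Eyring denominator: −S ln(1−ᾱ) = 148.955.
V = 11.3 × 12.1 × 5 = 683.65 m³.
T = 0.161·V/[−S·ln(1−ᾱ)] = 0.161·683.65/148.955 = 0.74 s.

0.74 s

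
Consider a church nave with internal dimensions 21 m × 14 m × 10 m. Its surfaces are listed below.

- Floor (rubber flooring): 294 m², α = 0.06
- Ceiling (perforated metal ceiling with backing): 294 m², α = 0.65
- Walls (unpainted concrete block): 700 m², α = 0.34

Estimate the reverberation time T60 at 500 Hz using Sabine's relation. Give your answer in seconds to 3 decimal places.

1.060 s

Summing Sᵢαᵢ: 17.640 + 191.100 + 238.000 → A = 446.740 sabins.
Room volume: 2940 m³.
Sabine: RT60 = 0.161 × 2940 / 446.740 = 1.060 s.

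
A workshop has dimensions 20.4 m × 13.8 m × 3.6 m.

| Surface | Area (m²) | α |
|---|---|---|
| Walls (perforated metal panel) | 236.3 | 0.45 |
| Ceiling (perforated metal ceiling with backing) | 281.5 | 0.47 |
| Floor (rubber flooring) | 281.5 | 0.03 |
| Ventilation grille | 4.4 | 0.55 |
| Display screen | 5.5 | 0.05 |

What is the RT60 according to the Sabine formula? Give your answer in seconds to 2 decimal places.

0.65 s

Equivalent absorption area: A = 236.3·0.45 + 281.5·0.47 + 281.5·0.03 + 4.4·0.55 + 5.5·0.05 = 249.780 m².
V = 20.4·13.8·3.6 = 1013.472 m³.
RT60 = 0.161 · V / A = 0.161 × 1013.472 / 249.780 = 0.65 s.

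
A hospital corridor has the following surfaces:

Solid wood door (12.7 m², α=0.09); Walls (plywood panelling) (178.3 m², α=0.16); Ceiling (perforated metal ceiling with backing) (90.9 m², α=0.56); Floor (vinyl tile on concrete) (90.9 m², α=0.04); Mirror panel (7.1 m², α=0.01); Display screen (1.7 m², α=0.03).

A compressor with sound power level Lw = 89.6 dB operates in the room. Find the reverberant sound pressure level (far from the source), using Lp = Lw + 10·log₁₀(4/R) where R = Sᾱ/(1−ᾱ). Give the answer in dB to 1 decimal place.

A = 84.333 sabins; S = 381.6 m².
ᾱ = 0.2210, so room constant R = A/(1−ᾱ) = 108.258 m².
Lp = 89.6 + 10·log₁₀(4/108.258) = 89.6 + (-14.32) = 75.3 dB.

75.3 dB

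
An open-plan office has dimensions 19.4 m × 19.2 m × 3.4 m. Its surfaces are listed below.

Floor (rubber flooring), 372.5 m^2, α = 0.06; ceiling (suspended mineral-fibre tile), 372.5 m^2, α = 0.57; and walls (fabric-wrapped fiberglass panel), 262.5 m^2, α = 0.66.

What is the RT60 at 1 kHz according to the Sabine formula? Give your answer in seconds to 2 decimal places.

0.50 s

Summing Sᵢαᵢ: 22.350 + 212.325 + 173.250 → A = 407.925 sabins.
Volume V = 19.4 × 19.2 × 3.4 = 1266.432 m³.
Sabine: RT60 = 0.161 × 1266.432 / 407.925 = 0.50 s.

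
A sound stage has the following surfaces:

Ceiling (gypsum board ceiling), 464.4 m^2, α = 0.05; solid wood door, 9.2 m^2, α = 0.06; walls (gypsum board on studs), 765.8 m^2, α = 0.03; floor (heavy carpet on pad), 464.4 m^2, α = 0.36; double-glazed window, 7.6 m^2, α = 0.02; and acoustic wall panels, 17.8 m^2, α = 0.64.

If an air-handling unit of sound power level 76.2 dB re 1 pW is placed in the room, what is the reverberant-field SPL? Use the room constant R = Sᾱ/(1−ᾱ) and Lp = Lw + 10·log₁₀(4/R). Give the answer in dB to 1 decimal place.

58.1 dB

Σ(Sᵢαᵢ) = 464.4×0.05 + 9.2×0.06 + 765.8×0.03 + 464.4×0.36 + 7.6×0.02 + 17.8×0.64 = 225.474; total area S = 1729.2 m^2.
ᾱ = 225.474/1729.2 = 0.1304; R = Sᾱ/(1−ᾱ) = 225.474/(1−0.1304) = 259.285 m^2.
Lp = 76.2 + 10·log₁₀(4/259.285) = 76.2 + (-18.12) = 58.1 dB.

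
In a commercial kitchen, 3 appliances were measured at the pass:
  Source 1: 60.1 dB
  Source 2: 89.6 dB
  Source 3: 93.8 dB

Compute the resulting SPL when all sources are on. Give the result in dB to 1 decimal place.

95.2 dB

Converting to relative power and adding: 10^(60.1/10) + 10^(89.6/10) + 10^(93.8/10) = 3.312e+09.
Back to dB: 10·log₁₀ Σ = 95.2 dB.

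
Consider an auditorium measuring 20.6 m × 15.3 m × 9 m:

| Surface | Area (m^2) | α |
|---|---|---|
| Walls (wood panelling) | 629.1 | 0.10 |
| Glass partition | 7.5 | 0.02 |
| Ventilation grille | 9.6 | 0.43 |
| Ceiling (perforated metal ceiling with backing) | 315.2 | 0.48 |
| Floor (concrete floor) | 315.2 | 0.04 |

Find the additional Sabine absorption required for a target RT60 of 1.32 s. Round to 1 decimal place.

Summing Sᵢαᵢ: 62.910 + 0.150 + 4.128 + 151.296 + 12.608 → A₁ = 231.092 sabins.
For T = 1.32 s, need A₂ = 0.161·V/T = 0.161·2836.62/1.32 = 345.982 sabins.
Shortfall: 345.982 − 231.092 = 114.9 sabins.

114.9 sabins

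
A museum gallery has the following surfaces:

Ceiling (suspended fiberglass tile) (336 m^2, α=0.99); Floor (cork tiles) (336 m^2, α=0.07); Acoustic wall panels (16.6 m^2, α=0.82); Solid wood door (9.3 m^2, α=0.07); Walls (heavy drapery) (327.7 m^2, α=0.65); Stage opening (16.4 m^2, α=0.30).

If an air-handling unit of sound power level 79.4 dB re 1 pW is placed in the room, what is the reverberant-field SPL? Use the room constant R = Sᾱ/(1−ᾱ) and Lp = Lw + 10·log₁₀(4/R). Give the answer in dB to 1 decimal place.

A = 588.348 sabins; S = 1042.0 m^2.
ᾱ = 588.348/1042.0 = 0.5646; R = Sᾱ/(1−ᾱ) = 588.348/(1−0.5646) = 1351.282 m^2.
Lp = 79.4 + 10·log₁₀(4/1351.282) = 79.4 + (-25.29) = 54.1 dB.

54.1 dB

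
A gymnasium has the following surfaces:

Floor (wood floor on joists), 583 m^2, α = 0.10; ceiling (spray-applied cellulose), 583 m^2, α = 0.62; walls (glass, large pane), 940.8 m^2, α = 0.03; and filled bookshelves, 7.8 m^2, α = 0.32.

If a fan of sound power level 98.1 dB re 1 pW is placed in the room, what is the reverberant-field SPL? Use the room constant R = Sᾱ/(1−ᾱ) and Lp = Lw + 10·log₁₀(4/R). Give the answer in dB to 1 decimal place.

Σ(Sᵢαᵢ) = 583·0.10 + 583·0.62 + 940.8·0.03 + 7.8·0.32 = 450.480; total area S = 2114.6 m^2.
ᾱ = 450.480/2114.6 = 0.2130; R = Sᾱ/(1−ᾱ) = 450.480/(1−0.2130) = 572.402 m^2.
Lp = Lw + 10 log₁₀(4/R) = 98.1 -21.56 = 76.5 dB.

76.5 dB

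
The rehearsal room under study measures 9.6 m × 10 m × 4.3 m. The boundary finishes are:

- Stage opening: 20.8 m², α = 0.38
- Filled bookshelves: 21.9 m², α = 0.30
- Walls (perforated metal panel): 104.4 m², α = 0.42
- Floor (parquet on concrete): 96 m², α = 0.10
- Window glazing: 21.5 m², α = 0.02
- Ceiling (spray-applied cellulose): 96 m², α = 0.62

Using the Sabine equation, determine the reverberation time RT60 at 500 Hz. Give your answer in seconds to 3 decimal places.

Summing Sᵢαᵢ: 7.904 + 6.570 + 43.848 + 9.600 + 0.430 + 59.520 → A = 127.872 sabins.
Volume V = 9.6 × 10 × 4.3 = 412.8 m³.
Sabine: RT60 = 0.161 × 412.8 / 127.872 = 0.520 s.

0.520 sec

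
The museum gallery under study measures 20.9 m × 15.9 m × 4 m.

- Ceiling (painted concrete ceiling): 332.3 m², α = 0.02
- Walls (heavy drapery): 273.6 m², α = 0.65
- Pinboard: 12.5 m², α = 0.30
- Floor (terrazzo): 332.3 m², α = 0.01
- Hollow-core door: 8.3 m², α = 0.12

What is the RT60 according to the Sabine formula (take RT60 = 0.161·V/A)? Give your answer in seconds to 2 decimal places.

1.11 s

Summing Sᵢαᵢ: 6.646 + 177.840 + 3.750 + 3.323 + 0.996 → A = 192.555 sabins.
V = 20.9·15.9·4 = 1329.24 m³.
Sabine: RT60 = 0.161 × 1329.24 / 192.555 = 1.11 s.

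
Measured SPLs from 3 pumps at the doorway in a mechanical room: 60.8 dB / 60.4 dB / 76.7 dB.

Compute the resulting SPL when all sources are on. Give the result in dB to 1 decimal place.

Converting to relative power and adding: 10^(60.8/10) + 10^(60.4/10) + 10^(76.7/10) = 4.907e+07.
Combined level = 10 log₁₀(4.907e+07) = 76.9 dB.

76.9 dB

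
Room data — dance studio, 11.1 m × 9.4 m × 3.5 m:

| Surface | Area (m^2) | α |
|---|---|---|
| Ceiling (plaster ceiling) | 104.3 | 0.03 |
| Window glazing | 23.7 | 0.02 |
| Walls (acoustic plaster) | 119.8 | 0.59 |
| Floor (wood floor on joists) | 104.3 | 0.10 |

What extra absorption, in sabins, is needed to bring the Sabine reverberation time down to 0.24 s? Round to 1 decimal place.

160.3 sabins

Summing Sᵢαᵢ: 3.129 + 0.474 + 70.682 + 10.430 → A₁ = 84.715 sabins.
For T = 0.24 s, need A₂ = 0.161·V/T = 0.161·365.19/0.24 = 244.982 sabins.
Additional absorption ΔA = 244.982 − 84.715 = 160.3 sabins.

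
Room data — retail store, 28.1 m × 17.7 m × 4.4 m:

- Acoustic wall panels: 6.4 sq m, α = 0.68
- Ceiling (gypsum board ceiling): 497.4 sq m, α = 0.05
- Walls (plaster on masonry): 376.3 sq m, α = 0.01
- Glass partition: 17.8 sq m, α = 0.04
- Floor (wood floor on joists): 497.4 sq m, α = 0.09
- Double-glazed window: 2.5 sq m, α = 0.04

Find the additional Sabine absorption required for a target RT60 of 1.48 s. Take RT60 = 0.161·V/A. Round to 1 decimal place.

Summing Sᵢαᵢ: 4.352 + 24.870 + 3.763 + 0.712 + 44.766 + 0.100 → A₁ = 78.563 sabins.
V = 2188.428 m³. Required absorption A₂ = 0.161 × 2188.428 / 1.48 = 238.065 sabins.
Additional absorption ΔA = 238.065 − 78.563 = 159.5 sabins.

159.5 sabins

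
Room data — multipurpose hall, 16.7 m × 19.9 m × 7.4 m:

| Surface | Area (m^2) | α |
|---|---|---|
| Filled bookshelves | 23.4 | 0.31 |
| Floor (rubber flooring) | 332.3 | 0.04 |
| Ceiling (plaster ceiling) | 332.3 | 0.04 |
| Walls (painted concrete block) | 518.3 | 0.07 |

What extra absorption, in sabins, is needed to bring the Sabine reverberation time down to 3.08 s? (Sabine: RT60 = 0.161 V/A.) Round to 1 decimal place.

Summing Sᵢαᵢ: 7.254 + 13.292 + 13.292 + 36.281 → A₁ = 70.119 sabins.
For T = 3.08 s, need A₂ = 0.161·V/T = 0.161·2459.242/3.08 = 128.551 sabins.
Shortfall: 128.551 − 70.119 = 58.4 sabins.

58.4 sabins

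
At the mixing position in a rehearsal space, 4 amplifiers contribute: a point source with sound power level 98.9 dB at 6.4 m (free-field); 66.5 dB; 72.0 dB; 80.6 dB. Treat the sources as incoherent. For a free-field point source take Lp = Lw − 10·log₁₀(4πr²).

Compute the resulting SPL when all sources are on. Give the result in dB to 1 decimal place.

Source at 6.4 m: Lp = 98.9 − 10·log₁₀(4π·6.4²) = 98.9 − 10·log₁₀(514.719) = 71.8 dB.
Σ 10^(Lᵢ/10) = 1.503e+08.
Combined level = 10 log₁₀(1.503e+08) = 81.8 dB.

81.8 dB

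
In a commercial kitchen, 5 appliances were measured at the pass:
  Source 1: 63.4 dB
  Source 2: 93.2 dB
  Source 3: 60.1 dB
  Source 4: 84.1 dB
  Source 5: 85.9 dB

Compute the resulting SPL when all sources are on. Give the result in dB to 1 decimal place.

Sum in the linear (power) domain: Σ 10^(Lᵢ/10) = 10^(63.4/10) + 10^(93.2/10) + 10^(60.1/10) + 10^(84.1/10) + 10^(85.9/10) = 2.739e+09.
Combined level = 10 log₁₀(2.739e+09) = 94.4 dB.

94.4 dB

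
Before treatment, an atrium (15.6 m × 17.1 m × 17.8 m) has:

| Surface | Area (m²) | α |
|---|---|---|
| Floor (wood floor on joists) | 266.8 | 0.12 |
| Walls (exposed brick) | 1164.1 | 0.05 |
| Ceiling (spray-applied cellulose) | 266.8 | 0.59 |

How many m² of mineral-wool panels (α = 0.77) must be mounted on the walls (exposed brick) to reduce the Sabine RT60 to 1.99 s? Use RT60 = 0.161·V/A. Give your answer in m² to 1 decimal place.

189.6

Total absorption A₁ = 266.8·0.12 + 1164.1·0.05 + 266.8·0.59
  = 32.016 + 58.205 + 157.412 = 247.633 m² sabins.
V = 4748.328 m³. Target absorption A₂ = 0.161 × 4748.328 / 1.99 = 384.161 sabins.
ΔA needed = 384.161 − 247.633 = 136.528 sabins.
Each m² of panel replacing the walls (exposed brick) adds (0.77 − 0.05) = 0.72 sabins.
Area = ΔA/Δα = 136.528/0.72 = 189.6 m².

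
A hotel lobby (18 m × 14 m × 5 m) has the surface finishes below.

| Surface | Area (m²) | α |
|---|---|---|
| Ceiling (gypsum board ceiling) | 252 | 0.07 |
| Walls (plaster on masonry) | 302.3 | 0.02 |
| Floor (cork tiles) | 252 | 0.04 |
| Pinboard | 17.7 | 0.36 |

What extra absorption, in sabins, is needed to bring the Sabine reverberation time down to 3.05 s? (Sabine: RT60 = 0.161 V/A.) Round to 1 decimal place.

26.4 sabins

Equivalent absorption area: A₁ = 252·0.07 + 302.3·0.02 + 252·0.04 + 17.7·0.36 = 40.138 m².
Target A₂ = 0.161·1260/3.05 = 66.511 sabins (V = 1260 m³).
ΔA = A₂ − A₁ = 66.511 − 40.138 = 26.4 sabins.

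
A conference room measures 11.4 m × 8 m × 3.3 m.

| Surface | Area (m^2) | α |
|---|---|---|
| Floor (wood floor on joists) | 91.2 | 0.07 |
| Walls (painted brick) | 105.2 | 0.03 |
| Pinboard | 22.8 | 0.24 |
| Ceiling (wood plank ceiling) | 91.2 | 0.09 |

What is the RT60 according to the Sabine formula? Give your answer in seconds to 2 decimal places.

2.09 seconds

Equivalent absorption area: A = 91.2·0.07 + 105.2·0.03 + 22.8·0.24 + 91.2·0.09 = 23.220 m^2.
Room volume: 300.96 m³.
RT60 = 0.161 · V / A = 0.161 × 300.96 / 23.220 = 2.09 s.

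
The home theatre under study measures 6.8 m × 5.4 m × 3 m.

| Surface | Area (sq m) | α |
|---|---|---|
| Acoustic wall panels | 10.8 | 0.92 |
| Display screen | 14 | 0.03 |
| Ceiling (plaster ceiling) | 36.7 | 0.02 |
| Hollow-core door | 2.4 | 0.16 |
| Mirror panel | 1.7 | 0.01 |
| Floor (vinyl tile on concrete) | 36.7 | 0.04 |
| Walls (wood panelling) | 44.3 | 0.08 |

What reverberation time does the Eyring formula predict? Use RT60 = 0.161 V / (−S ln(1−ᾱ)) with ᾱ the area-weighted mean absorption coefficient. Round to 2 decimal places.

S = Σ Sᵢ = 146.6 sq m.
Σ(Sᵢαᵢ) = 10.8·0.92 + 14·0.03 + 36.7·0.02 + 2.4·0.16 + 1.7·0.01 + 36.7·0.04 + 44.3·0.08 = 16.503.
Mean coefficient ᾱ = A/S = 0.1126.
Eyring denominator: −S ln(1−ᾱ) = 17.513.
V = 6.8 × 5.4 × 3 = 110.16 m³.
T = 0.161·V/[−S·ln(1−ᾱ)] = 0.161·110.16/17.513 = 1.01 s.

1.01 s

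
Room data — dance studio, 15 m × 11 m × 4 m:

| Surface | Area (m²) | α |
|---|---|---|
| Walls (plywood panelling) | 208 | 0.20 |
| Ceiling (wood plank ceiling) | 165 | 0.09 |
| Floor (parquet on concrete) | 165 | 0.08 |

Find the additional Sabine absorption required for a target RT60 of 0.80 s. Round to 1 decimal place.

Summing Sᵢαᵢ: 41.600 + 14.850 + 13.200 → A₁ = 69.650 sabins.
For T = 0.80 s, need A₂ = 0.161·V/T = 0.161·660/0.80 = 132.825 sabins.
Additional absorption ΔA = 132.825 − 69.650 = 63.2 sabins.

63.2 sabins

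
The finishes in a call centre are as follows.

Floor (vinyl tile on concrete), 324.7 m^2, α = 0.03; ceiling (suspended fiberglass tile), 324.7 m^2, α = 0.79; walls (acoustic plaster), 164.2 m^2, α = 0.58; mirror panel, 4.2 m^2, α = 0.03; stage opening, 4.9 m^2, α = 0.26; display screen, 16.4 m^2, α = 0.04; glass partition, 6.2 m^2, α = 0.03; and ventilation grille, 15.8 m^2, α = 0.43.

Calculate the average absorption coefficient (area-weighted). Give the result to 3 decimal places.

S = Σ Sᵢ = 324.7 + 324.7 + 164.2 + 4.2 + 4.9 + 16.4 + 6.2 + 15.8 = 861.1 m^2.
Weighted sum Σ Sα = 370.526.
ᾱ = 370.526 / 861.1 = 0.430.

0.430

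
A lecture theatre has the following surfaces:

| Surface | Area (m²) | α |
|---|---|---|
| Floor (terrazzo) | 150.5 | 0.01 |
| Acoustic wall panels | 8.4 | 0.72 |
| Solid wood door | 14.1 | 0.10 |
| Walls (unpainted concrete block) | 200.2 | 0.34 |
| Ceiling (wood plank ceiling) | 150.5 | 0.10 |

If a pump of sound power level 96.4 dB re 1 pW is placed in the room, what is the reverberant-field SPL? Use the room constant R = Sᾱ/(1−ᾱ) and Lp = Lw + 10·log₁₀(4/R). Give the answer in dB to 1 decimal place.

Σ(Sᵢαᵢ) = 150.5·0.01 + 8.4·0.72 + 14.1·0.10 + 200.2·0.34 + 150.5·0.10 = 92.081; total area S = 523.7 m².
ᾱ = 0.1758, so room constant R = A/(1−ᾱ) = 111.722 m².
Lp = 96.4 + 10·log₁₀(4/111.722) = 96.4 + (-14.46) = 81.9 dB.

81.9 dB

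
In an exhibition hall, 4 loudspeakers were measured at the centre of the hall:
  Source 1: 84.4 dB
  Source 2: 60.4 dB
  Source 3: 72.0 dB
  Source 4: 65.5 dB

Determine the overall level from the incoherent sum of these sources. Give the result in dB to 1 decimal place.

84.7 dB

Converting to relative power and adding: 10^(84.4/10) + 10^(60.4/10) + 10^(72.0/10) + 10^(65.5/10) = 2.959e+08.
Combined level = 10 log₁₀(2.959e+08) = 84.7 dB.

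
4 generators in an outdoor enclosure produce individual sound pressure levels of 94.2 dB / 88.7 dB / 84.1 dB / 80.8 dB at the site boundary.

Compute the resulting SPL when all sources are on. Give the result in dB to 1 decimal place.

95.7 dB

Σ 10^(Lᵢ/10) = 3.749e+09.
Back to dB: 10·log₁₀ Σ = 95.7 dB.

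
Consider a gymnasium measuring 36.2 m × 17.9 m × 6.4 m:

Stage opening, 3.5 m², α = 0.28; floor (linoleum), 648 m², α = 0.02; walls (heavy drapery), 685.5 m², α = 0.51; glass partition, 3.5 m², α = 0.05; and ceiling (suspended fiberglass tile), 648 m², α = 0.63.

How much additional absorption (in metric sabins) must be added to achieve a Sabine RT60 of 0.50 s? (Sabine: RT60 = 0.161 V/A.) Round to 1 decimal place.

563.4 sabins

Equivalent absorption area: A₁ = 3.5*0.28 + 648*0.02 + 685.5*0.51 + 3.5*0.05 + 648*0.63 = 771.960 m².
For T = 0.50 s, need A₂ = 0.161·V/T = 0.161·4147.072/0.50 = 1335.357 sabins.
ΔA = A₂ − A₁ = 1335.357 − 771.960 = 563.4 sabins.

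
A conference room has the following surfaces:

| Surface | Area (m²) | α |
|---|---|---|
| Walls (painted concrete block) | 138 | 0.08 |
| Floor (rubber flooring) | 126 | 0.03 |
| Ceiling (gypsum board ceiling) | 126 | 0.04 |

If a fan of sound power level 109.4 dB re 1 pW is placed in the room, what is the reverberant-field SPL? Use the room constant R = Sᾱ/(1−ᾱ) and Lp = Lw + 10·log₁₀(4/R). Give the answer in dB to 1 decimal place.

A = 19.860 sabins; S = 390.0 m².
ᾱ = 19.860/390.0 = 0.0509; R = Sᾱ/(1−ᾱ) = 19.860/(1−0.0509) = 20.925 m².
Lp = Lw + 10 log₁₀(4/R) = 109.4 -7.19 = 102.2 dB.

102.2 dB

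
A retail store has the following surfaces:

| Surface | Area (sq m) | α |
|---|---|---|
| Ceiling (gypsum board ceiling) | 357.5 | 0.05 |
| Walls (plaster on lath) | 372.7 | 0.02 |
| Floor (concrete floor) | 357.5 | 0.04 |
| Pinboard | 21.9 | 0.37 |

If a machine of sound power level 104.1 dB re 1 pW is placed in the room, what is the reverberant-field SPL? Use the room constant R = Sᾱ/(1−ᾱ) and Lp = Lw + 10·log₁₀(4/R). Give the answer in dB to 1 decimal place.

93.1 dB

Σ(Sᵢαᵢ) = 357.5×0.05 + 372.7×0.02 + 357.5×0.04 + 21.9×0.37 = 47.732; total area S = 1109.6 sq m.
ᾱ = 0.0430, so room constant R = A/(1−ᾱ) = 49.877 sq m.
Lp = Lw + 10 log₁₀(4/R) = 104.1 -10.96 = 93.1 dB.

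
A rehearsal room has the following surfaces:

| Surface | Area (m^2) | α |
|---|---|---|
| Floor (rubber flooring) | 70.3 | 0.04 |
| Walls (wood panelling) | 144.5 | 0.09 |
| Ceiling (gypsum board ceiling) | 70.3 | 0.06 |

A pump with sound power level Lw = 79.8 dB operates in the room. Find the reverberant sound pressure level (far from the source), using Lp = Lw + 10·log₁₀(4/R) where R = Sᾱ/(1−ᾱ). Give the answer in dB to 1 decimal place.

72.5 dB

A = 20.035 sabins; S = 285.1 m^2.
ᾱ = 0.0703, so room constant R = A/(1−ᾱ) = 21.550 m^2.
Lp = 79.8 + 10·log₁₀(4/21.550) = 79.8 + (-7.31) = 72.5 dB.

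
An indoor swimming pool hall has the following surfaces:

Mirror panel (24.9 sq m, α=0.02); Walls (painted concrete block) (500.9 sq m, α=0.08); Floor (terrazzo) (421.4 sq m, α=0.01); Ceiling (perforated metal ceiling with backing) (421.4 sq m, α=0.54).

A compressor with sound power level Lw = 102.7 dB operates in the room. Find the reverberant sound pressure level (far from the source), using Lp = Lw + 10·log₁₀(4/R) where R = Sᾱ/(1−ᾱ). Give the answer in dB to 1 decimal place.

Σ(Sᵢαᵢ) = 24.9×0.02 + 500.9×0.08 + 421.4×0.01 + 421.4×0.54 = 272.340; total area S = 1368.6 sq m.
ᾱ = 272.340/1368.6 = 0.1990; R = Sᾱ/(1−ᾱ) = 272.340/(1−0.1990) = 340.000 sq m.
Lp = 102.7 + 10·log₁₀(4/340.000) = 102.7 + (-19.29) = 83.4 dB.

83.4 dB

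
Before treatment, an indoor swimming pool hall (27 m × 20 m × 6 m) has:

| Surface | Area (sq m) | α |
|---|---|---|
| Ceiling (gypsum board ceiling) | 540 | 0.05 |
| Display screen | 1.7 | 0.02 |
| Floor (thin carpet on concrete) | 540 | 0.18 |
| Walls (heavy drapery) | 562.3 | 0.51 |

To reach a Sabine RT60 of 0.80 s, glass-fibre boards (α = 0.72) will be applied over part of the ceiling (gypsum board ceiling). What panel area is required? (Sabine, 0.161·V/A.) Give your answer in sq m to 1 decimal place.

359.8

Summing Sᵢαᵢ: 27.000 + 0.034 + 97.200 + 286.773 → A₁ = 411.007 sabins.
Required A₂ = 0.161·3240/0.80 = 652.050 sabins.
ΔA needed = 652.050 − 411.007 = 241.043 sabins.
Net gain per sq m: Δα = 0.72 − 0.05 = 0.67.
Panel area = 241.043 / 0.67 = 359.8 sq m.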